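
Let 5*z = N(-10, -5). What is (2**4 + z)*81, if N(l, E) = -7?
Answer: 5913/5 ≈ 1182.6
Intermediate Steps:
z = -7/5 (z = (1/5)*(-7) = -7/5 ≈ -1.4000)
(2**4 + z)*81 = (2**4 - 7/5)*81 = (16 - 7/5)*81 = (73/5)*81 = 5913/5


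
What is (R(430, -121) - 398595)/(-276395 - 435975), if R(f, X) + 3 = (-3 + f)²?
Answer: 216269/712370 ≈ 0.30359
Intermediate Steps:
R(f, X) = -3 + (-3 + f)²
(R(430, -121) - 398595)/(-276395 - 435975) = ((-3 + (-3 + 430)²) - 398595)/(-276395 - 435975) = ((-3 + 427²) - 398595)/(-712370) = ((-3 + 182329) - 398595)*(-1/712370) = (182326 - 398595)*(-1/712370) = -216269*(-1/712370) = 216269/712370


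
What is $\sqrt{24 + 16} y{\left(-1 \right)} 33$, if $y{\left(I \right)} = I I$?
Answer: $66 \sqrt{10} \approx 208.71$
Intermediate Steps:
$y{\left(I \right)} = I^{2}$
$\sqrt{24 + 16} y{\left(-1 \right)} 33 = \sqrt{24 + 16} \left(-1\right)^{2} \cdot 33 = \sqrt{40} \cdot 1 \cdot 33 = 2 \sqrt{10} \cdot 1 \cdot 33 = 2 \sqrt{10} \cdot 33 = 66 \sqrt{10}$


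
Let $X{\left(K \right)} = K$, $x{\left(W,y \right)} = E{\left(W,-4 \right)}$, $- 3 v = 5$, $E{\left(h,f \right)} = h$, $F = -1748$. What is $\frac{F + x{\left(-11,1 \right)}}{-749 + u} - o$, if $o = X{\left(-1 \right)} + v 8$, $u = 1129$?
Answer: $\frac{11063}{1140} \approx 9.7044$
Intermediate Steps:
$v = - \frac{5}{3}$ ($v = \left(- \frac{1}{3}\right) 5 = - \frac{5}{3} \approx -1.6667$)
$x{\left(W,y \right)} = W$
$o = - \frac{43}{3}$ ($o = -1 - \frac{40}{3} = - \frac{43}{3} \approx -14.333$)
$\frac{F + x{\left(-11,1 \right)}}{-749 + u} - o = \frac{-1748 - 11}{-749 + 1129} - - \frac{43}{3} = - \frac{1759}{380} + \frac{43}{3} = \frac{11063}{1140}$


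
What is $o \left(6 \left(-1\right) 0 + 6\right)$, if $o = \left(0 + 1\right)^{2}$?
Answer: $6$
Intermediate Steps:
$o = 1$ ($o = 1^{2} = 1$)
$o \left(6 \left(-1\right) 0 + 6\right) = 1 \left(6 \left(-1\right) 0 + 6\right) = 1 \left(\left(-6\right) 0 + 6\right) = 1 \left(0 + 6\right) = 1 \cdot 6 = 6$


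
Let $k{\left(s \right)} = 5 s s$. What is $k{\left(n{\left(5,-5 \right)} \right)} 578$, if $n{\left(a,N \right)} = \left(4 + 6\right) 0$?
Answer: $0$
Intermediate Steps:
$n{\left(a,N \right)} = 0$ ($n{\left(a,N \right)} = 10 \cdot 0 = 0$)
$k{\left(s \right)} = 5 s^{2}$
$k{\left(n{\left(5,-5 \right)} \right)} 578 = 5 \cdot 0^{2} \cdot 578 = 5 \cdot 0 \cdot 578 = 0 \cdot 578 = 0$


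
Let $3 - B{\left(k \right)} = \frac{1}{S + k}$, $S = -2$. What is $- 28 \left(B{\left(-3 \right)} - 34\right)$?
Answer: $\frac{4312}{5} \approx 862.4$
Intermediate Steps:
$B{\left(k \right)} = 3 - \frac{1}{-2 + k}$
$- 28 \left(B{\left(-3 \right)} - 34\right) = - 28 \left(\frac{-7 + 3 \left(-3\right)}{-2 - 3} - 34\right) = - 28 \left(\frac{-7 - 9}{-5} - 34\right) = - 28 \left(\left(- \frac{1}{5}\right) \left(-16\right) - 34\right) = - 28 \left(\frac{16}{5} - 34\right) = \left(-28\right) \left(- \frac{154}{5}\right) = \frac{4312}{5}$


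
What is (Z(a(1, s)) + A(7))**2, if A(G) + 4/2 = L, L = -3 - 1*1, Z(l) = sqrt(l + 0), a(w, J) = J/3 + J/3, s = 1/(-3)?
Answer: (18 - I*sqrt(2))**2/9 ≈ 35.778 - 5.6569*I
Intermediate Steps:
s = -1/3 ≈ -0.33333
a(w, J) = 2*J/3 (a(w, J) = J*(1/3) + J*(1/3) = J/3 + J/3 = 2*J/3)
Z(l) = sqrt(l)
L = -4 (L = -3 - 1 = -4)
A(G) = -6 (A(G) = -2 - 4 = -6)
(Z(a(1, s)) + A(7))**2 = (sqrt((2/3)*(-1/3)) - 6)**2 = (sqrt(-2/9) - 6)**2 = (I*sqrt(2)/3 - 6)**2 = (-6 + I*sqrt(2)/3)**2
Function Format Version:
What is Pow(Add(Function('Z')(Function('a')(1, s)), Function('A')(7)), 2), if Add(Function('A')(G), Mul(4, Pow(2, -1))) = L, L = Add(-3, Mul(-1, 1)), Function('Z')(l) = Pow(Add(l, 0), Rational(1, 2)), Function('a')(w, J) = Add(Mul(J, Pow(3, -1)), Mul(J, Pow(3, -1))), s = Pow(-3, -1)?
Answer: Mul(Rational(1, 9), Pow(Add(18, Mul(-1, I, Pow(2, Rational(1, 2)))), 2)) ≈ Add(35.778, Mul(-5.6569, I))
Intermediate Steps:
s = Rational(-1, 3) ≈ -0.33333
Function('a')(w, J) = Mul(Rational(2, 3), J) (Function('a')(w, J) = Add(Mul(J, Rational(1, 3)), Mul(J, Rational(1, 3))) = Add(Mul(Rational(1, 3), J), Mul(Rational(1, 3), J)) = Mul(Rational(2, 3), J))
Function('Z')(l) = Pow(l, Rational(1, 2))
L = -4 (L = Add(-3, -1) = -4)
Function('A')(G) = -6 (Function('A')(G) = Add(-2, -4) = -6)
Pow(Add(Function('Z')(Function('a')(1, s)), Function('A')(7)), 2) = Pow(Add(Pow(Mul(Rational(2, 3), Rational(-1, 3)), Rational(1, 2)), -6), 2) = Pow(Add(Pow(Rational(-2, 9), Rational(1, 2)), -6), 2) = Pow(Add(Mul(Rational(1, 3), I, Pow(2, Rational(1, 2))), -6), 2) = Pow(Add(-6, Mul(Rational(1, 3), I, Pow(2, Rational(1, 2)))), 2)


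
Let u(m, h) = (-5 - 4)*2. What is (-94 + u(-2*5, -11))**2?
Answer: 12544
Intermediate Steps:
u(m, h) = -18 (u(m, h) = -9*2 = -18)
(-94 + u(-2*5, -11))**2 = (-94 - 18)**2 = (-112)**2 = 12544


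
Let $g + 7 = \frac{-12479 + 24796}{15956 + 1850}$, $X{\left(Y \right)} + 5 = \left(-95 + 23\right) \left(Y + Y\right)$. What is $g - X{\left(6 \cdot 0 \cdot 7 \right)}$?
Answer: $- \frac{23295}{17806} \approx -1.3083$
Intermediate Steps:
$X{\left(Y \right)} = -5 - 144 Y$ ($X{\left(Y \right)} = -5 + \left(-95 + 23\right) \left(Y + Y\right) = -5 - 72 \cdot 2 Y = -5 - 144 Y$)
$g = - \frac{112325}{17806}$ ($g = -7 + \frac{-12479 + 24796}{15956 + 1850} = -7 + \frac{12317}{17806} = - \frac{112325}{17806} \approx -6.3083$)
$g - X{\left(6 \cdot 0 \cdot 7 \right)} = - \frac{112325}{17806} - \left(-5 - 144 \cdot 6 \cdot 0 \cdot 7\right) = - \frac{112325}{17806} - \left(-5 - 144 \cdot 0 \cdot 7\right) = - \frac{112325}{17806} - \left(-5 - 0\right) = - \frac{112325}{17806} - \left(-5 + 0\right) = - \frac{112325}{17806} - -5 = - \frac{112325}{17806} + 5 = - \frac{23295}{17806}$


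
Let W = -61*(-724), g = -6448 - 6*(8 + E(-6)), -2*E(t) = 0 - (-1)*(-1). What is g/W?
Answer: -6499/44164 ≈ -0.14716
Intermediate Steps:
E(t) = ½ (E(t) = -(0 - (-1)*(-1))/2 = -(0 - 1*1)/2 = -(0 - 1)/2 = -½*(-1) = ½)
g = -6499 (g = -6448 - 6*(8 + ½) = -6448 - 6*17/2 = -6448 - 1*51 = -6448 - 51 = -6499)
W = 44164
g/W = -6499/44164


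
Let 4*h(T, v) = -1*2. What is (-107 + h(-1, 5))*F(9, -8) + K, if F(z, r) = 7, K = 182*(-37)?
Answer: -14973/2 ≈ -7486.5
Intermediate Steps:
K = -6734
h(T, v) = -1/2 (h(T, v) = (-1*2)/4 = (1/4)*(-2) = -1/2)
(-107 + h(-1, 5))*F(9, -8) + K = (-107 - 1/2)*7 - 6734 = -215/2*7 - 6734 = -1505/2 - 6734 = -14973/2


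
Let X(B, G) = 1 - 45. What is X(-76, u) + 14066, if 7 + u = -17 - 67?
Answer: 14022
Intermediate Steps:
u = -91 (u = -7 + (-17 - 67) = -7 - 84 = -91)
X(B, G) = -44
X(-76, u) + 14066 = -44 + 14066 = 14022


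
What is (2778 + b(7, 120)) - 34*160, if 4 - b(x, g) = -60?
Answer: -2598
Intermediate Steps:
b(x, g) = 64 (b(x, g) = 4 - 1*(-60) = 4 + 60 = 64)
(2778 + b(7, 120)) - 34*160 = (2778 + 64) - 34*160 = 2842 - 5440 = -2598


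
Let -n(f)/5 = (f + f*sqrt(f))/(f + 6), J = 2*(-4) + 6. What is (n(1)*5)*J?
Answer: 100/7 ≈ 14.286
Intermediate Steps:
J = -2 (J = -8 + 6 = -2)
n(f) = -5*(f + f**(3/2))/(6 + f) (n(f) = -5*(f + f*sqrt(f))/(f + 6) = -5*(f + f**(3/2))/(6 + f))
(n(1)*5)*J = ((5*(-1*1 - 1**(3/2))/(6 + 1))*5)*(-2) = ((5*(-1 - 1*1)/7)*5)*(-2) = ((5*(1/7)*(-1 - 1))*5)*(-2) = ((5*(1/7)*(-2))*5)*(-2) = -10/7*5*(-2) = -50/7*(-2) = 100/7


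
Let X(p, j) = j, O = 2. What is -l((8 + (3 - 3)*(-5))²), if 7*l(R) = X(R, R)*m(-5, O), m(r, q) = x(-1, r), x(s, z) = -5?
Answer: 320/7 ≈ 45.714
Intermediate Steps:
m(r, q) = -5
l(R) = -5*R/7 (l(R) = (R*(-5))/7 = (-5*R)/7 = -5*R/7)
-l((8 + (3 - 3)*(-5))²) = -(-5)*(8 + (3 - 3)*(-5))²/7 = -(-5)*(8 + 0*(-5))²/7 = -(-5)*(8 + 0)²/7 = -(-5)*8²/7 = -(-5)*64/7 = -1*(-320/7) = 320/7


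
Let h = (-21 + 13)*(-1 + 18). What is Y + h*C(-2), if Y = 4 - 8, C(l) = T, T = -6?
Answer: 812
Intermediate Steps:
C(l) = -6
Y = -4
h = -136 (h = -8*17 = -136)
Y + h*C(-2) = -4 - 136*(-6) = -4 + 816 = 812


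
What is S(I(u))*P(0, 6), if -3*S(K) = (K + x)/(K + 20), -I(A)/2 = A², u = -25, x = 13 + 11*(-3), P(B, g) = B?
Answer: 0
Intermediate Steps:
x = -20 (x = 13 - 33 = -20)
I(A) = -2*A²
S(K) = -(-20 + K)/(3*(20 + K)) (S(K) = -(K - 20)/(3*(K + 20)) = -(-20 + K)/(3*(20 + K)))
S(I(u))*P(0, 6) = ((20 - (-2)*(-25)²)/(3*(20 - 2*(-25)²)))*0 = ((20 - (-2)*625)/(3*(20 - 2*625)))*0 = ((20 - 1*(-1250))/(3*(20 - 1250)))*0 = ((⅓)*(20 + 1250)/(-1230))*0 = ((⅓)*(-1/1230)*1270)*0 = -127/369*0 = 0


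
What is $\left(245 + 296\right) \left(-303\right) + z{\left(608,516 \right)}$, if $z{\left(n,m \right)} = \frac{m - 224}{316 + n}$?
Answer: $- \frac{37866140}{231} \approx -1.6392 \cdot 10^{5}$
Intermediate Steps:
$z{\left(n,m \right)} = \frac{-224 + m}{316 + n}$
$\left(245 + 296\right) \left(-303\right) + z{\left(608,516 \right)} = \left(245 + 296\right) \left(-303\right) + \frac{-224 + 516}{316 + 608} = 541 \left(-303\right) + \frac{1}{924} \cdot 292 = -163923 + \frac{1}{924} \cdot 292 = -163923 + \frac{73}{231} = - \frac{37866140}{231}$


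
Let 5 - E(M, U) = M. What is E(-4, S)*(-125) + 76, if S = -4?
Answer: -1049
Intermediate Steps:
E(M, U) = 5 - M
E(-4, S)*(-125) + 76 = (5 - 1*(-4))*(-125) + 76 = (5 + 4)*(-125) + 76 = 9*(-125) + 76 = -1125 + 76 = -1049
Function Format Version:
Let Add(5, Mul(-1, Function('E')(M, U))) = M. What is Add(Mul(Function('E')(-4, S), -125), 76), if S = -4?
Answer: -1049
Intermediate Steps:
Function('E')(M, U) = Add(5, Mul(-1, M))
Add(Mul(Function('E')(-4, S), -125), 76) = Add(Mul(Add(5, Mul(-1, -4)), -125), 76) = Add(Mul(Add(5, 4), -125), 76) = Add(Mul(9, -125), 76) = Add(-1125, 76) = -1049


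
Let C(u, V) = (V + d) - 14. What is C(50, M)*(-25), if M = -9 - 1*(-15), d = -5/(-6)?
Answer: 1075/6 ≈ 179.17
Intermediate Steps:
d = ⅚ (d = -5*(-⅙) = ⅚ ≈ 0.83333)
M = 6 (M = -9 + 15 = 6)
C(u, V) = -79/6 + V (C(u, V) = (V + ⅚) - 14 = (⅚ + V) - 14 = -79/6 + V)
C(50, M)*(-25) = (-79/6 + 6)*(-25) = -43/6*(-25) = 1075/6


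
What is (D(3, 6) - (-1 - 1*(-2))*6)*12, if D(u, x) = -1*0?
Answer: -72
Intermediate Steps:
D(u, x) = 0
(D(3, 6) - (-1 - 1*(-2))*6)*12 = (0 - (-1 - 1*(-2))*6)*12 = (0 - (-1 + 2)*6)*12 = (0 - 1*1*6)*12 = (0 - 1*6)*12 = (0 - 6)*12 = -6*12 = -72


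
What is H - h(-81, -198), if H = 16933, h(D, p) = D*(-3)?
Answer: 16690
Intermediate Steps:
h(D, p) = -3*D
H - h(-81, -198) = 16933 - (-3)*(-81) = 16933 - 1*243 = 16933 - 243 = 16690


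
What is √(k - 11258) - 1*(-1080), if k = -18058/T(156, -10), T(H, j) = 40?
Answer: 1080 + 3*I*√130105/10 ≈ 1080.0 + 108.21*I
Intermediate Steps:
k = -9029/20 (k = -18058/40 = -18058*1/40 = -9029/20 ≈ -451.45)
√(k - 11258) - 1*(-1080) = √(-9029/20 - 11258) - 1*(-1080) = √(-234189/20) + 1080 = 3*I*√130105/10 + 1080 = 1080 + 3*I*√130105/10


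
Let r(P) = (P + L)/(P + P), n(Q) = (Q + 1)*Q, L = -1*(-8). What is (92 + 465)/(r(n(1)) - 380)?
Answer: -1114/755 ≈ -1.4755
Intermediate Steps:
L = 8
n(Q) = Q*(1 + Q) (n(Q) = (1 + Q)*Q = Q*(1 + Q))
r(P) = (8 + P)/(2*P) (r(P) = (P + 8)/(P + P) = (8 + P)/((2*P)) = (1/(2*P))*(8 + P) = (8 + P)/(2*P))
(92 + 465)/(r(n(1)) - 380) = (92 + 465)/((8 + 1*(1 + 1))/(2*((1*(1 + 1)))) - 380) = 557/((8 + 1*2)/(2*((1*2))) - 380) = 557/((½)*(8 + 2)/2 - 380) = 557/((½)*(½)*10 - 380) = 557/(5/2 - 380) = 557/(-755/2) = 557*(-2/755) = -1114/755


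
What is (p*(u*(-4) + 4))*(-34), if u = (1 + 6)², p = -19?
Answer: -124032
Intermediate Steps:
u = 49 (u = 7² = 49)
(p*(u*(-4) + 4))*(-34) = -19*(49*(-4) + 4)*(-34) = -19*(-196 + 4)*(-34) = -19*(-192)*(-34) = 3648*(-34) = -124032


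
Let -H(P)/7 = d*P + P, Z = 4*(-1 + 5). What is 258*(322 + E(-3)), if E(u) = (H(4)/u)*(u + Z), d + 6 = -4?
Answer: -198660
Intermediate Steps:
d = -10 (d = -6 - 4 = -10)
Z = 16 (Z = 4*4 = 16)
H(P) = 63*P (H(P) = -7*(-10*P + P) = -(-63)*P = 63*P)
E(u) = 252*(16 + u)/u (E(u) = ((63*4)/u)*(u + 16) = (252/u)*(16 + u) = 252*(16 + u)/u)
258*(322 + E(-3)) = 258*(322 + (252 + 4032/(-3))) = 258*(322 + (252 + 4032*(-1/3))) = 258*(322 + (252 - 1344)) = 258*(322 - 1092) = 258*(-770) = -198660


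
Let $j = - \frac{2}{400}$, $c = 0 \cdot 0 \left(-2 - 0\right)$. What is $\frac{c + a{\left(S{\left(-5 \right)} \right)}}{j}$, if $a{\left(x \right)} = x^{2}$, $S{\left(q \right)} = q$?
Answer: $-5000$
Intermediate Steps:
$c = 0$ ($c = 0 \cdot 0 \left(-2 + 0\right) = 0 \cdot 0 \left(-2\right) = 0 \cdot 0 = 0$)
$j = - \frac{1}{200}$ ($j = \left(-2\right) \frac{1}{400} = - \frac{1}{200} \approx -0.005$)
$\frac{c + a{\left(S{\left(-5 \right)} \right)}}{j} = \frac{0 + \left(-5\right)^{2}}{- \frac{1}{200}} = \left(0 + 25\right) \left(-200\right) = 25 \left(-200\right) = -5000$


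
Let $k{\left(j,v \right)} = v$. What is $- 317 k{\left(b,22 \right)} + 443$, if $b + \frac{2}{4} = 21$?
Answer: $-6531$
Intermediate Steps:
$b = \frac{41}{2}$ ($b = - \frac{1}{2} + 21 = \frac{41}{2} \approx 20.5$)
$- 317 k{\left(b,22 \right)} + 443 = \left(-317\right) 22 + 443 = -6974 + 443 = -6531$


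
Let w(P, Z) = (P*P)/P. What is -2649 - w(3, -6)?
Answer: -2652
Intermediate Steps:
w(P, Z) = P (w(P, Z) = P²/P = P)
-2649 - w(3, -6) = -2649 - 1*3 = -2649 - 3 = -2652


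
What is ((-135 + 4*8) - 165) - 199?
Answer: -467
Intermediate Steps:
((-135 + 4*8) - 165) - 199 = ((-135 + 32) - 165) - 199 = (-103 - 165) - 199 = -268 - 199 = -467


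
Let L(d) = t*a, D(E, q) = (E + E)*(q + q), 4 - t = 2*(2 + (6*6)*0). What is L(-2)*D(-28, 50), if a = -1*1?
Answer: 0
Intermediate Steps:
t = 0 (t = 4 - 2*(2 + (6*6)*0) = 4 - 2*(2 + 36*0) = 4 - 2*(2 + 0) = 4 - 2*2 = 4 - 1*4 = 4 - 4 = 0)
D(E, q) = 4*E*q (D(E, q) = (2*E)*(2*q) = 4*E*q)
a = -1
L(d) = 0 (L(d) = 0*(-1) = 0)
L(-2)*D(-28, 50) = 0*(4*(-28)*50) = 0*(-5600) = 0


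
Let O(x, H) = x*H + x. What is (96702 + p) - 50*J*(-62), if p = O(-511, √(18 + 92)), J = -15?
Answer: 49691 - 511*√110 ≈ 44332.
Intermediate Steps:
O(x, H) = x + H*x (O(x, H) = H*x + x = x + H*x)
p = -511 - 511*√110 (p = -511*(1 + √(18 + 92)) = -511*(1 + √110) = -511 - 511*√110 ≈ -5870.4)
(96702 + p) - 50*J*(-62) = (96702 + (-511 - 511*√110)) - 50*(-15)*(-62) = (96191 - 511*√110) + 750*(-62) = (96191 - 511*√110) - 46500 = 49691 - 511*√110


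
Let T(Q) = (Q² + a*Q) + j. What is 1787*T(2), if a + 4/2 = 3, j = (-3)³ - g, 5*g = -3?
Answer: -182274/5 ≈ -36455.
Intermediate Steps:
g = -⅗ (g = (⅕)*(-3) = -⅗ ≈ -0.60000)
j = -132/5 (j = (-3)³ - 1*(-⅗) = -27 + ⅗ = -132/5 ≈ -26.400)
a = 1 (a = -2 + 3 = 1)
T(Q) = -132/5 + Q + Q² (T(Q) = (Q² + 1*Q) - 132/5 = (Q² + Q) - 132/5 = (Q + Q²) - 132/5 = -132/5 + Q + Q²)
1787*T(2) = 1787*(-132/5 + 2 + 2²) = 1787*(-132/5 + 2 + 4) = 1787*(-102/5) = -182274/5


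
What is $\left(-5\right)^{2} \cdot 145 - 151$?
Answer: $3474$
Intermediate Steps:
$\left(-5\right)^{2} \cdot 145 - 151 = 25 \cdot 145 - 151 = 3625 - 151 = 3474$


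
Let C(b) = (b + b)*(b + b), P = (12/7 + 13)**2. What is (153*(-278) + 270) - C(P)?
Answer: -551679388/2401 ≈ -2.2977e+5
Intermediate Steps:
P = 10609/49 (P = (12*(1/7) + 13)**2 = (12/7 + 13)**2 = (103/7)**2 = 10609/49 ≈ 216.51)
C(b) = 4*b**2 (C(b) = (2*b)*(2*b) = 4*b**2)
(153*(-278) + 270) - C(P) = (153*(-278) + 270) - 4*(10609/49)**2 = (-42534 + 270) - 4*112550881/2401 = -42264 - 1*450203524/2401 = -42264 - 450203524/2401 = -551679388/2401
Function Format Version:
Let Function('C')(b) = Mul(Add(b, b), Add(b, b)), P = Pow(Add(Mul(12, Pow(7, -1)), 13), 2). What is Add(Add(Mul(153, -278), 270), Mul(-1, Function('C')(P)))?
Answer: Rational(-551679388, 2401) ≈ -2.2977e+5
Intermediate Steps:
P = Rational(10609, 49) (P = Pow(Add(Mul(12, Rational(1, 7)), 13), 2) = Pow(Add(Rational(12, 7), 13), 2) = Pow(Rational(103, 7), 2) = Rational(10609, 49) ≈ 216.51)
Function('C')(b) = Mul(4, Pow(b, 2)) (Function('C')(b) = Mul(Mul(2, b), Mul(2, b)) = Mul(4, Pow(b, 2)))
Add(Add(Mul(153, -278), 270), Mul(-1, Function('C')(P))) = Add(Add(Mul(153, -278), 270), Mul(-1, Mul(4, Pow(Rational(10609, 49), 2)))) = Add(Add(-42534, 270), Mul(-1, Mul(4, Rational(112550881, 2401)))) = Add(-42264, Mul(-1, Rational(450203524, 2401))) = Add(-42264, Rational(-450203524, 2401)) = Rational(-551679388, 2401)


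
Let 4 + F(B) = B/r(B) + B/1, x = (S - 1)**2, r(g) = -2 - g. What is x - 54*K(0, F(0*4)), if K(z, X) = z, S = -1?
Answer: 4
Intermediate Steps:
x = 4 (x = (-1 - 1)**2 = (-2)**2 = 4)
F(B) = -4 + B + B/(-2 - B) (F(B) = -4 + (B/(-2 - B) + B/1) = -4 + (B/(-2 - B) + B*1) = -4 + (B/(-2 - B) + B) = -4 + (B + B/(-2 - B)) = -4 + B + B/(-2 - B))
x - 54*K(0, F(0*4)) = 4 - 54*0 = 4 + 0 = 4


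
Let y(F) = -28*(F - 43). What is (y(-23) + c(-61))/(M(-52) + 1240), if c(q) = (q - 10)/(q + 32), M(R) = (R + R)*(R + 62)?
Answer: 53663/5800 ≈ 9.2522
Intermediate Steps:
y(F) = 1204 - 28*F (y(F) = -28*(-43 + F) = 1204 - 28*F)
M(R) = 2*R*(62 + R) (M(R) = (2*R)*(62 + R) = 2*R*(62 + R))
c(q) = (-10 + q)/(32 + q)
(y(-23) + c(-61))/(M(-52) + 1240) = ((1204 - 28*(-23)) + (-10 - 61)/(32 - 61))/(2*(-52)*(62 - 52) + 1240) = ((1204 + 644) - 71/(-29))/(2*(-52)*10 + 1240) = (1848 - 1/29*(-71))/(-1040 + 1240) = (1848 + 71/29)/200 = (53663/29)*(1/200) = 53663/5800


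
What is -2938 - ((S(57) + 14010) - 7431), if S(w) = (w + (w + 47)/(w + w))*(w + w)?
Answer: -16119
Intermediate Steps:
S(w) = 2*w*(w + (47 + w)/(2*w)) (S(w) = (w + (47 + w)/((2*w)))*(2*w) = (w + (47 + w)*(1/(2*w)))*(2*w) = (w + (47 + w)/(2*w))*(2*w) = 2*w*(w + (47 + w)/(2*w)))
-2938 - ((S(57) + 14010) - 7431) = -2938 - (((47 + 57 + 2*57²) + 14010) - 7431) = -2938 - (((47 + 57 + 2*3249) + 14010) - 7431) = -2938 - (((47 + 57 + 6498) + 14010) - 7431) = -2938 - ((6602 + 14010) - 7431) = -2938 - (20612 - 7431) = -2938 - 1*13181 = -2938 - 13181 = -16119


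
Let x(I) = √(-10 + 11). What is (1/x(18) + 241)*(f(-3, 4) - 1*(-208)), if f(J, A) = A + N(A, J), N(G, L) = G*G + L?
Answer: 54450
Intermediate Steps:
x(I) = 1 (x(I) = √1 = 1)
N(G, L) = L + G² (N(G, L) = G² + L = L + G²)
f(J, A) = A + J + A² (f(J, A) = A + (J + A²) = A + J + A²)
(1/x(18) + 241)*(f(-3, 4) - 1*(-208)) = (1/1 + 241)*((4 - 3 + 4²) - 1*(-208)) = (1 + 241)*((4 - 3 + 16) + 208) = 242*(17 + 208) = 242*225 = 54450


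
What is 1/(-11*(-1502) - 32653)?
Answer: -1/16131 ≈ -6.1992e-5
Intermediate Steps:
1/(-11*(-1502) - 32653) = 1/(16522 - 32653) = 1/(-16131) = -1/16131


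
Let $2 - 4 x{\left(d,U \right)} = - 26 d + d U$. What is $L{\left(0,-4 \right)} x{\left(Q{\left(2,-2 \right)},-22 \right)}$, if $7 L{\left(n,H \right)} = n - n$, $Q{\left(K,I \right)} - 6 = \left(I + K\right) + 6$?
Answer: $0$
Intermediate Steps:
$Q{\left(K,I \right)} = 12 + I + K$ ($Q{\left(K,I \right)} = 6 + \left(\left(I + K\right) + 6\right) = 6 + \left(6 + I + K\right) = 12 + I + K$)
$L{\left(n,H \right)} = 0$ ($L{\left(n,H \right)} = \frac{n - n}{7} = \frac{1}{7} \cdot 0 = 0$)
$x{\left(d,U \right)} = \frac{1}{2} + \frac{13 d}{2} - \frac{U d}{4}$ ($x{\left(d,U \right)} = \frac{1}{2} - \frac{- 26 d + d U}{4} = \frac{1}{2} - \frac{- 26 d + U d}{4} = \frac{1}{2} - \left(- \frac{13 d}{2} + \frac{U d}{4}\right) = \frac{1}{2} + \frac{13 d}{2} - \frac{U d}{4}$)
$L{\left(0,-4 \right)} x{\left(Q{\left(2,-2 \right)},-22 \right)} = 0 \left(\frac{1}{2} + \frac{13 \left(12 - 2 + 2\right)}{2} - - \frac{11 \left(12 - 2 + 2\right)}{2}\right) = 0 \left(\frac{1}{2} + \frac{13}{2} \cdot 12 - \left(- \frac{11}{2}\right) 12\right) = 0 \left(\frac{1}{2} + 78 + 66\right) = 0 \cdot \frac{289}{2} = 0$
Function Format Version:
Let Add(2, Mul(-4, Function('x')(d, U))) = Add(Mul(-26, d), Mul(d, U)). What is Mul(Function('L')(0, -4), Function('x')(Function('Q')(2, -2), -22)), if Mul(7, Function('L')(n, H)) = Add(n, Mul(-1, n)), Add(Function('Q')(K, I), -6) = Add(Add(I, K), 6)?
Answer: 0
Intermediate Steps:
Function('Q')(K, I) = Add(12, I, K) (Function('Q')(K, I) = Add(6, Add(Add(I, K), 6)) = Add(6, Add(6, I, K)) = Add(12, I, K))
Function('L')(n, H) = 0 (Function('L')(n, H) = Mul(Rational(1, 7), Add(n, Mul(-1, n))) = Mul(Rational(1, 7), 0) = 0)
Function('x')(d, U) = Add(Rational(1, 2), Mul(Rational(13, 2), d), Mul(Rational(-1, 4), U, d)) (Function('x')(d, U) = Add(Rational(1, 2), Mul(Rational(-1, 4), Add(Mul(-26, d), Mul(d, U)))) = Add(Rational(1, 2), Mul(Rational(-1, 4), Add(Mul(-26, d), Mul(U, d)))) = Add(Rational(1, 2), Add(Mul(Rational(13, 2), d), Mul(Rational(-1, 4), U, d))) = Add(Rational(1, 2), Mul(Rational(13, 2), d), Mul(Rational(-1, 4), U, d)))
Mul(Function('L')(0, -4), Function('x')(Function('Q')(2, -2), -22)) = Mul(0, Add(Rational(1, 2), Mul(Rational(13, 2), Add(12, -2, 2)), Mul(Rational(-1, 4), -22, Add(12, -2, 2)))) = Mul(0, Add(Rational(1, 2), Mul(Rational(13, 2), 12), Mul(Rational(-1, 4), -22, 12))) = Mul(0, Add(Rational(1, 2), 78, 66)) = Mul(0, Rational(289, 2)) = 0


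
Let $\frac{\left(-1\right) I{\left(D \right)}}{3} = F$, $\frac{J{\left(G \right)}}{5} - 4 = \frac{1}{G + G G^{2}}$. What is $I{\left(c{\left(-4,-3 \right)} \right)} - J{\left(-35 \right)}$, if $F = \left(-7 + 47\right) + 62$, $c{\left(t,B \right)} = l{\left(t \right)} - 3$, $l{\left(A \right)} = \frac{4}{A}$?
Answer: $- \frac{2797731}{8582} \approx -326.0$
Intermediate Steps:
$c{\left(t,B \right)} = -3 + \frac{4}{t}$ ($c{\left(t,B \right)} = \frac{4}{t} - 3 = -3 + \frac{4}{t}$)
$J{\left(G \right)} = 20 + \frac{5}{G + G^{3}}$ ($J{\left(G \right)} = 20 + \frac{5}{G + G G^{2}} = 20 + \frac{5}{G + G^{3}}$)
$F = 102$ ($F = 40 + 62 = 102$)
$I{\left(D \right)} = -306$ ($I{\left(D \right)} = \left(-3\right) 102 = -306$)
$I{\left(c{\left(-4,-3 \right)} \right)} - J{\left(-35 \right)} = -306 - \frac{5 + 20 \left(-35\right) + 20 \left(-35\right)^{3}}{-35 + \left(-35\right)^{3}} = -306 - \frac{5 - 700 + 20 \left(-42875\right)}{-35 - 42875} = -306 - \frac{5 - 700 - 857500}{-42910} = -306 - \left(- \frac{1}{42910}\right) \left(-858195\right) = -306 - \frac{171639}{8582} = - \frac{2797731}{8582}$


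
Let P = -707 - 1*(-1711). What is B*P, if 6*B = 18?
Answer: 3012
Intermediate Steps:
P = 1004 (P = -707 + 1711 = 1004)
B = 3 (B = (⅙)*18 = 3)
B*P = 3*1004 = 3012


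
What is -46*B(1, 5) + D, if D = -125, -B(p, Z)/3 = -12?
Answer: -1781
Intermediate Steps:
B(p, Z) = 36 (B(p, Z) = -3*(-12) = 36)
-46*B(1, 5) + D = -46*36 - 125 = -1656 - 125 = -1781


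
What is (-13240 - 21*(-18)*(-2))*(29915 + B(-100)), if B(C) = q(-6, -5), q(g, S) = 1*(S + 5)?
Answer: -418690340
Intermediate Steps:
q(g, S) = 5 + S (q(g, S) = 1*(5 + S) = 5 + S)
B(C) = 0 (B(C) = 5 - 5 = 0)
(-13240 - 21*(-18)*(-2))*(29915 + B(-100)) = (-13240 - 21*(-18)*(-2))*(29915 + 0) = (-13240 + 378*(-2))*29915 = (-13240 - 756)*29915 = -13996*29915 = -418690340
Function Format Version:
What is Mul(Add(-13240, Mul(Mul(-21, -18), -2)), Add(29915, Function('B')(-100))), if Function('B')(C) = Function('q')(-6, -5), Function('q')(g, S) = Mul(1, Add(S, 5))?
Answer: -418690340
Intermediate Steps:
Function('q')(g, S) = Add(5, S) (Function('q')(g, S) = Mul(1, Add(5, S)) = Add(5, S))
Function('B')(C) = 0 (Function('B')(C) = Add(5, -5) = 0)
Mul(Add(-13240, Mul(Mul(-21, -18), -2)), Add(29915, Function('B')(-100))) = Mul(Add(-13240, Mul(Mul(-21, -18), -2)), Add(29915, 0)) = Mul(Add(-13240, Mul(378, -2)), 29915) = Mul(Add(-13240, -756), 29915) = Mul(-13996, 29915) = -418690340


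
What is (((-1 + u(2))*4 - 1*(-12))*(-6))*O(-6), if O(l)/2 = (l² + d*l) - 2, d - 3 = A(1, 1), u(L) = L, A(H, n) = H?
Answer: -1920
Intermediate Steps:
d = 4 (d = 3 + 1 = 4)
O(l) = -4 + 2*l² + 8*l (O(l) = 2*((l² + 4*l) - 2) = 2*(-2 + l² + 4*l) = -4 + 2*l² + 8*l)
(((-1 + u(2))*4 - 1*(-12))*(-6))*O(-6) = (((-1 + 2)*4 - 1*(-12))*(-6))*(-4 + 2*(-6)² + 8*(-6)) = ((1*4 + 12)*(-6))*(-4 + 2*36 - 48) = ((4 + 12)*(-6))*(-4 + 72 - 48) = (16*(-6))*20 = -96*20 = -1920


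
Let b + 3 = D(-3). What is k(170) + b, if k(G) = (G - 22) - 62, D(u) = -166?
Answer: -83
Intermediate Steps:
k(G) = -84 + G (k(G) = (-22 + G) - 62 = -84 + G)
b = -169 (b = -3 - 166 = -169)
k(170) + b = (-84 + 170) - 169 = 86 - 169 = -83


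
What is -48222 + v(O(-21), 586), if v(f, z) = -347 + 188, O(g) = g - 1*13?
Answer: -48381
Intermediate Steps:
O(g) = -13 + g (O(g) = g - 13 = -13 + g)
v(f, z) = -159
-48222 + v(O(-21), 586) = -48222 - 159 = -48381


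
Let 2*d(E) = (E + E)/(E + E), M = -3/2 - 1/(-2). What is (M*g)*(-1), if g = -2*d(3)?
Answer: -1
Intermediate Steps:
M = -1 (M = -3*½ - 1*(-½) = -3/2 + ½ = -1)
d(E) = ½ (d(E) = ((E + E)/(E + E))/2 = ((2*E)/((2*E)))/2 = ((2*E)*(1/(2*E)))/2 = (½)*1 = ½)
g = -1 (g = -2*½ = -1)
(M*g)*(-1) = -1*(-1)*(-1) = 1*(-1) = -1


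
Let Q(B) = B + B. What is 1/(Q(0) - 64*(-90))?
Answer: 1/5760 ≈ 0.00017361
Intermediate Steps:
Q(B) = 2*B
1/(Q(0) - 64*(-90)) = 1/(2*0 - 64*(-90)) = 1/(0 + 5760) = 1/5760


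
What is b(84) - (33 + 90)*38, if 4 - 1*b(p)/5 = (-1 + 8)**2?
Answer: -4899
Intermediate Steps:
b(p) = -225 (b(p) = 20 - 5*(-1 + 8)**2 = 20 - 5*7**2 = 20 - 5*49 = 20 - 245 = -225)
b(84) - (33 + 90)*38 = -225 - (33 + 90)*38 = -225 - 123*38 = -225 - 1*4674 = -225 - 4674 = -4899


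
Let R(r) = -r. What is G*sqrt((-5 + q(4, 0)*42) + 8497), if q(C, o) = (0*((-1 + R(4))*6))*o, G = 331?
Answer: 662*sqrt(2123) ≈ 30502.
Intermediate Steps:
q(C, o) = 0 (q(C, o) = (0*((-1 - 1*4)*6))*o = (0*((-1 - 4)*6))*o = (0*(-5*6))*o = (0*(-30))*o = 0*o = 0)
G*sqrt((-5 + q(4, 0)*42) + 8497) = 331*sqrt((-5 + 0*42) + 8497) = 331*sqrt((-5 + 0) + 8497) = 331*sqrt(-5 + 8497) = 331*sqrt(8492) = 331*(2*sqrt(2123)) = 662*sqrt(2123)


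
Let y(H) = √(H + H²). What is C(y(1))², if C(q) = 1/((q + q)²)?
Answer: 1/64 ≈ 0.015625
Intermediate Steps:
C(q) = 1/(4*q²) (C(q) = 1/((2*q)²) = 1/(4*q²))
C(y(1))² = (1/(4*(√(1*(1 + 1)))²))² = (1/(4*(√(1*2))²))² = (1/(4*(√2)²))² = ((¼)*(½))² = (⅛)² = 1/64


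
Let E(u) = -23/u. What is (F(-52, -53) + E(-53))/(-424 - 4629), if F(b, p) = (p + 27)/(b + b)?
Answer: -145/1071236 ≈ -0.00013536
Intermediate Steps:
F(b, p) = (27 + p)/(2*b) (F(b, p) = (27 + p)/((2*b)) = (27 + p)*(1/(2*b)) = (27 + p)/(2*b))
(F(-52, -53) + E(-53))/(-424 - 4629) = ((1/2)*(27 - 53)/(-52) - 23/(-53))/(-424 - 4629) = ((1/2)*(-1/52)*(-26) - 23*(-1/53))/(-5053) = (1/4 + 23/53)*(-1/5053) = (145/212)*(-1/5053) = -145/1071236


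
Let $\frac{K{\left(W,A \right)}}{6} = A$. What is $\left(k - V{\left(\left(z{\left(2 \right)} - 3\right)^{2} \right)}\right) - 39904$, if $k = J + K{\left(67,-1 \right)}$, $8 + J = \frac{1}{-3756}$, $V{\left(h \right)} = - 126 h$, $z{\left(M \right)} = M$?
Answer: $- \frac{149458753}{3756} \approx -39792.0$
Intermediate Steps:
$K{\left(W,A \right)} = 6 A$
$J = - \frac{30049}{3756}$ ($J = -8 + \frac{1}{-3756} = -8 - \frac{1}{3756} = - \frac{30049}{3756} \approx -8.0003$)
$k = - \frac{52585}{3756}$ ($k = - \frac{30049}{3756} + 6 \left(-1\right) = - \frac{30049}{3756} - 6 = - \frac{52585}{3756} \approx -14.0$)
$\left(k - V{\left(\left(z{\left(2 \right)} - 3\right)^{2} \right)}\right) - 39904 = \left(- \frac{52585}{3756} - - 126 \left(2 - 3\right)^{2}\right) - 39904 = \left(- \frac{52585}{3756} - - 126 \left(-1\right)^{2}\right) - 39904 = \left(- \frac{52585}{3756} - \left(-126\right) 1\right) - 39904 = \left(- \frac{52585}{3756} - -126\right) - 39904 = \left(- \frac{52585}{3756} + 126\right) - 39904 = \frac{420671}{3756} - 39904 = - \frac{149458753}{3756}$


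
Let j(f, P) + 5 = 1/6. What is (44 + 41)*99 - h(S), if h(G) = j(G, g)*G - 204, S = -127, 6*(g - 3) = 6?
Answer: 48031/6 ≈ 8005.2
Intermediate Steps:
g = 4 (g = 3 + (1/6)*6 = 3 + 1 = 4)
j(f, P) = -29/6 (j(f, P) = -5 + 1/6 = -29/6)
h(G) = -204 - 29*G/6 (h(G) = -29*G/6 - 204 = -204 - 29*G/6)
(44 + 41)*99 - h(S) = (44 + 41)*99 - (-204 - 29/6*(-127)) = 85*99 - (-204 + 3683/6) = 8415 - 1*2459/6 = 8415 - 2459/6 = 48031/6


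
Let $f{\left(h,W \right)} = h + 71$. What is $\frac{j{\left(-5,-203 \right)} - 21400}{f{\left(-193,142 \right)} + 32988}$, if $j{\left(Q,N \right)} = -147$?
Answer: $- \frac{21547}{32866} \approx -0.6556$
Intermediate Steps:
$f{\left(h,W \right)} = 71 + h$
$\frac{j{\left(-5,-203 \right)} - 21400}{f{\left(-193,142 \right)} + 32988} = \frac{-147 - 21400}{\left(71 - 193\right) + 32988} = - \frac{21547}{-122 + 32988} = - \frac{21547}{32866}$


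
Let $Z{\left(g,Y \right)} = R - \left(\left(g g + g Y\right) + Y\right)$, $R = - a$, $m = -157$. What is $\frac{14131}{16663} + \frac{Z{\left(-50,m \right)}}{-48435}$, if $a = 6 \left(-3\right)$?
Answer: $\frac{170796202}{161414481} \approx 1.0581$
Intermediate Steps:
$a = -18$
$R = 18$ ($R = \left(-1\right) \left(-18\right) = 18$)
$Z{\left(g,Y \right)} = 18 - Y - g^{2} - Y g$ ($Z{\left(g,Y \right)} = 18 - \left(\left(g g + g Y\right) + Y\right) = 18 - \left(\left(g^{2} + Y g\right) + Y\right) = 18 - \left(Y + g^{2} + Y g\right) = 18 - Y - g^{2} - Y g$)
$\frac{14131}{16663} + \frac{Z{\left(-50,m \right)}}{-48435} = \frac{14131}{16663} + \frac{18 - -157 - \left(-50\right)^{2} - \left(-157\right) \left(-50\right)}{-48435} = 14131 \cdot \frac{1}{16663} + \left(18 + 157 - 2500 - 7850\right) \left(- \frac{1}{48435}\right) = \frac{14131}{16663} + \left(18 + 157 - 2500 - 7850\right) \left(- \frac{1}{48435}\right) = \frac{14131}{16663} - - \frac{2035}{9687} = \frac{14131}{16663} + \frac{2035}{9687} = \frac{170796202}{161414481}$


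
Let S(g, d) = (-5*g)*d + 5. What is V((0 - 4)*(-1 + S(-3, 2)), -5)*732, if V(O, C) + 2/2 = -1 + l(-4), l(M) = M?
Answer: -4392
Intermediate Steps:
S(g, d) = 5 - 5*d*g (S(g, d) = -5*d*g + 5 = 5 - 5*d*g)
V(O, C) = -6 (V(O, C) = -1 + (-1 - 4) = -1 - 5 = -6)
V((0 - 4)*(-1 + S(-3, 2)), -5)*732 = -6*732 = -4392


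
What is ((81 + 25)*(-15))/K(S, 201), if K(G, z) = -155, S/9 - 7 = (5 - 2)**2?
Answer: 318/31 ≈ 10.258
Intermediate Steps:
S = 144 (S = 63 + 9*(5 - 2)**2 = 63 + 9*3**2 = 63 + 9*9 = 63 + 81 = 144)
((81 + 25)*(-15))/K(S, 201) = ((81 + 25)*(-15))/(-155) = (106*(-15))*(-1/155) = -1590*(-1/155) = 318/31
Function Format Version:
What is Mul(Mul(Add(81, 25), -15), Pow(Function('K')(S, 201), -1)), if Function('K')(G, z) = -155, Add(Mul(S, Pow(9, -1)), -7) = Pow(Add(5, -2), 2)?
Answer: Rational(318, 31) ≈ 10.258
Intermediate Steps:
S = 144 (S = Add(63, Mul(9, Pow(Add(5, -2), 2))) = Add(63, Mul(9, Pow(3, 2))) = Add(63, Mul(9, 9)) = Add(63, 81) = 144)
Mul(Mul(Add(81, 25), -15), Pow(Function('K')(S, 201), -1)) = Mul(Mul(Add(81, 25), -15), Pow(-155, -1)) = Mul(Mul(106, -15), Rational(-1, 155)) = Mul(-1590, Rational(-1, 155)) = Rational(318, 31)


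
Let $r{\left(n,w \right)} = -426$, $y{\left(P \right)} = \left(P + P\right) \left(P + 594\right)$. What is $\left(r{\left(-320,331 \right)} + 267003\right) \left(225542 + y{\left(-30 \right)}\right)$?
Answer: $51103344054$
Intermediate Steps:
$y{\left(P \right)} = 2 P \left(594 + P\right)$
$\left(r{\left(-320,331 \right)} + 267003\right) \left(225542 + y{\left(-30 \right)}\right) = \left(-426 + 267003\right) \left(225542 + 2 \left(-30\right) \left(594 - 30\right)\right) = 266577 \left(225542 + 2 \left(-30\right) 564\right) = 266577 \left(225542 - 33840\right) = 266577 \cdot 191702 = 51103344054$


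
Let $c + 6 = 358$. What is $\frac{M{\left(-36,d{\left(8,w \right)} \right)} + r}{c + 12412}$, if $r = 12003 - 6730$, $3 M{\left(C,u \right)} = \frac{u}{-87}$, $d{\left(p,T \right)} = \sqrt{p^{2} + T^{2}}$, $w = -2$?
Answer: $\frac{5273}{12764} - \frac{\sqrt{17}}{1665702} \approx 0.41311$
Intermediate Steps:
$c = 352$ ($c = -6 + 358 = 352$)
$d{\left(p,T \right)} = \sqrt{T^{2} + p^{2}}$
$M{\left(C,u \right)} = - \frac{u}{261}$ ($M{\left(C,u \right)} = \frac{u \frac{1}{-87}}{3} = \frac{u \left(- \frac{1}{87}\right)}{3} = \frac{\left(- \frac{1}{87}\right) u}{3} = - \frac{u}{261}$)
$r = 5273$ ($r = 12003 - 6730 = 5273$)
$\frac{M{\left(-36,d{\left(8,w \right)} \right)} + r}{c + 12412} = \frac{- \frac{\sqrt{\left(-2\right)^{2} + 8^{2}}}{261} + 5273}{352 + 12412} = \frac{- \frac{\sqrt{4 + 64}}{261} + 5273}{12764} = \left(- \frac{\sqrt{68}}{261} + 5273\right) \frac{1}{12764} = \left(- \frac{2 \sqrt{17}}{261} + 5273\right) \frac{1}{12764} = \left(5273 - \frac{2 \sqrt{17}}{261}\right) \frac{1}{12764} = \frac{5273}{12764} - \frac{\sqrt{17}}{1665702}$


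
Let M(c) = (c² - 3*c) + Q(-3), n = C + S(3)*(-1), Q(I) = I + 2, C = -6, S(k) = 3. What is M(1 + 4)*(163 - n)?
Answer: 1548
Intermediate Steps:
Q(I) = 2 + I
n = -9 (n = -6 + 3*(-1) = -6 - 3 = -9)
M(c) = -1 + c² - 3*c (M(c) = (c² - 3*c) + (2 - 3) = (c² - 3*c) - 1 = -1 + c² - 3*c)
M(1 + 4)*(163 - n) = (-1 + (1 + 4)² - 3*(1 + 4))*(163 - 1*(-9)) = (-1 + 5² - 3*5)*(163 + 9) = (-1 + 25 - 15)*172 = 9*172 = 1548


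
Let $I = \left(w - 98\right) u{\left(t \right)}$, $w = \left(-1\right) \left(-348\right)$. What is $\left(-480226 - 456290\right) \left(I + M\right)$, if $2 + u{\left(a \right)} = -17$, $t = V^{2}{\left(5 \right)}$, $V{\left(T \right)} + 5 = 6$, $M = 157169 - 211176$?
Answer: $55026870612$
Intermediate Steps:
$M = -54007$
$V{\left(T \right)} = 1$ ($V{\left(T \right)} = -5 + 6 = 1$)
$t = 1$ ($t = 1^{2} = 1$)
$u{\left(a \right)} = -19$ ($u{\left(a \right)} = -2 - 17 = -19$)
$w = 348$
$I = -4750$ ($I = \left(348 - 98\right) \left(-19\right) = 250 \left(-19\right) = -4750$)
$\left(-480226 - 456290\right) \left(I + M\right) = \left(-480226 - 456290\right) \left(-4750 - 54007\right) = \left(-936516\right) \left(-58757\right) = 55026870612$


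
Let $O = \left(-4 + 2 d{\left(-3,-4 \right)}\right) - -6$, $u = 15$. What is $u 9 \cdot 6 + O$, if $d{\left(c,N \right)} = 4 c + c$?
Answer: $782$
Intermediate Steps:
$d{\left(c,N \right)} = 5 c$
$O = -28$ ($O = \left(-4 + 2 \cdot 5 \left(-3\right)\right) - -6 = \left(-4 + 2 \left(-15\right)\right) + 6 = \left(-4 - 30\right) + 6 = -34 + 6 = -28$)
$u 9 \cdot 6 + O = 15 \cdot 9 \cdot 6 - 28 = 15 \cdot 54 - 28 = 810 - 28 = 782$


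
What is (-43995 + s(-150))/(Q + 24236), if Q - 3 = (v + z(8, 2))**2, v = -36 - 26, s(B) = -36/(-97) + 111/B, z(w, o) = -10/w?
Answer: -1707020312/1095695025 ≈ -1.5579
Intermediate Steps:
s(B) = 36/97 + 111/B (s(B) = -36*(-1/97) + 111/B = 36/97 + 111/B)
v = -62
Q = 64057/16 (Q = 3 + (-62 - 10/8)**2 = 3 + (-62 - 10*1/8)**2 = 3 + (-62 - 5/4)**2 = 3 + (-253/4)**2 = 3 + 64009/16 = 64057/16 ≈ 4003.6)
(-43995 + s(-150))/(Q + 24236) = (-43995 + (36/97 + 111/(-150)))/(64057/16 + 24236) = (-43995 + (36/97 + 111*(-1/150)))/(451833/16) = (-43995 + (36/97 - 37/50))*(16/451833) = (-43995 - 1789/4850)*(16/451833) = -213377539/4850*16/451833 = -1707020312/1095695025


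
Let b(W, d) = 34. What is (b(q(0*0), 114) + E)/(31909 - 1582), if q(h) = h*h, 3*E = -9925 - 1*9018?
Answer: -18841/90981 ≈ -0.20709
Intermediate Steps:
E = -18943/3 (E = (-9925 - 1*9018)/3 = (-9925 - 9018)/3 = (⅓)*(-18943) = -18943/3 ≈ -6314.3)
q(h) = h²
(b(q(0*0), 114) + E)/(31909 - 1582) = (34 - 18943/3)/(31909 - 1582) = -18841/3/30327 = -18841/3*1/30327 = -18841/90981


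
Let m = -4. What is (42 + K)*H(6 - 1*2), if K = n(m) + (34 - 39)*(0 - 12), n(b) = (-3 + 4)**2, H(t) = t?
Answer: 412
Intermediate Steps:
n(b) = 1 (n(b) = 1**2 = 1)
K = 61 (K = 1 + (34 - 39)*(0 - 12) = 1 - 5*(-12) = 1 + 60 = 61)
(42 + K)*H(6 - 1*2) = (42 + 61)*(6 - 1*2) = 103*(6 - 2) = 103*4 = 412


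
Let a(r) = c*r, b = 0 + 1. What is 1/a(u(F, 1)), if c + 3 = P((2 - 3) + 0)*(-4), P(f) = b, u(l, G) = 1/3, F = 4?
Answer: -3/7 ≈ -0.42857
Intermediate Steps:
b = 1
u(l, G) = ⅓
P(f) = 1
c = -7 (c = -3 + 1*(-4) = -3 - 4 = -7)
a(r) = -7*r
1/a(u(F, 1)) = 1/(-7*⅓) = 1/(-7/3) = -3/7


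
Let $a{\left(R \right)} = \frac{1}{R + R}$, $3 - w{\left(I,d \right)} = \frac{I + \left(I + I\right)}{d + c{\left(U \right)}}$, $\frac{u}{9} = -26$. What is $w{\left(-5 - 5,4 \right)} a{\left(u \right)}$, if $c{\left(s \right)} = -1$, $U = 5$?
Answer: $- \frac{1}{36} \approx -0.027778$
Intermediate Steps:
$u = -234$ ($u = 9 \left(-26\right) = -234$)
$w{\left(I,d \right)} = 3 - \frac{3 I}{-1 + d}$ ($w{\left(I,d \right)} = 3 - \frac{I + \left(I + I\right)}{d - 1} = 3 - \frac{I + 2 I}{-1 + d} = 3 - \frac{3 I}{-1 + d}$)
$a{\left(R \right)} = \frac{1}{2 R}$
$w{\left(-5 - 5,4 \right)} a{\left(u \right)} = \frac{3 \left(-1 + 4 - \left(-5 - 5\right)\right)}{-1 + 4} \frac{1}{2 \left(-234\right)} = \frac{3 \left(-1 + 4 - \left(-5 - 5\right)\right)}{3} \cdot \frac{1}{2} \left(- \frac{1}{234}\right) = 3 \cdot \frac{1}{3} \left(-1 + 4 - -10\right) \left(- \frac{1}{468}\right) = 3 \cdot \frac{1}{3} \left(-1 + 4 + 10\right) \left(- \frac{1}{468}\right) = 3 \cdot \frac{1}{3} \cdot 13 \left(- \frac{1}{468}\right) = 13 \left(- \frac{1}{468}\right) = - \frac{1}{36}$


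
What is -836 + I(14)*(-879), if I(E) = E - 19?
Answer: 3559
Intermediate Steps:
I(E) = -19 + E
-836 + I(14)*(-879) = -836 + (-19 + 14)*(-879) = -836 - 5*(-879) = -836 + 4395 = 3559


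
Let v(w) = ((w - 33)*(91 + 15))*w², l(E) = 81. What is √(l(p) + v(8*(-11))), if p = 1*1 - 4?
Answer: I*√99324463 ≈ 9966.2*I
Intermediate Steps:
p = -3 (p = 1 - 4 = -3)
v(w) = w²*(-3498 + 106*w) (v(w) = ((-33 + w)*106)*w² = (-3498 + 106*w)*w² = w²*(-3498 + 106*w))
√(l(p) + v(8*(-11))) = √(81 + 106*(8*(-11))²*(-33 + 8*(-11))) = √(81 + 106*(-88)²*(-33 - 88)) = √(81 + 106*7744*(-121)) = √(81 - 99324544) = √(-99324463) = I*√99324463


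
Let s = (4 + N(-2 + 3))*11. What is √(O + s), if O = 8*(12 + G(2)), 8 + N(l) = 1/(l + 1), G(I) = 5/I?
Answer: √310/2 ≈ 8.8034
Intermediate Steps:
N(l) = -8 + 1/(1 + l) (N(l) = -8 + 1/(l + 1) = -8 + 1/(1 + l))
O = 116 (O = 8*(12 + 5/2) = 8*(29/2) = 116)
s = -77/2 (s = (4 + (-7 - 8*(-2 + 3))/(1 + (-2 + 3)))*11 = (4 + (-7 - 8*1)/(1 + 1))*11 = (4 + (-7 - 8)/2)*11 = (4 + (½)*(-15))*11 = (4 - 15/2)*11 = -7/2*11 = -77/2 ≈ -38.500)
√(O + s) = √(116 - 77/2) = √(155/2) = √310/2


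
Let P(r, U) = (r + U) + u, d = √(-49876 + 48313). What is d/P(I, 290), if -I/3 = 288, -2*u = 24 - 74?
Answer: -I*√1563/549 ≈ -0.072012*I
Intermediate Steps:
u = 25 (u = -(24 - 74)/2 = -½*(-50) = 25)
d = I*√1563 (d = √(-1563) = I*√1563 ≈ 39.535*I)
I = -864 (I = -3*288 = -864)
P(r, U) = 25 + U + r (P(r, U) = (r + U) + 25 = (U + r) + 25 = 25 + U + r)
d/P(I, 290) = (I*√1563)/(25 + 290 - 864) = (I*√1563)/(-549) = (I*√1563)*(-1/549) = -I*√1563/549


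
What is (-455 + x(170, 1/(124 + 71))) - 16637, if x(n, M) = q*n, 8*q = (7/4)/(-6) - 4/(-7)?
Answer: -11481829/672 ≈ -17086.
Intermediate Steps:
q = 47/1344 (q = ((7/4)/(-6) - 4/(-7))/8 = ((7*(¼))*(-⅙) - 4*(-⅐))/8 = ((7/4)*(-⅙) + 4/7)/8 = (-7/24 + 4/7)/8 = (⅛)*(47/168) = 47/1344 ≈ 0.034970)
x(n, M) = 47*n/1344
(-455 + x(170, 1/(124 + 71))) - 16637 = (-455 + (47/1344)*170) - 16637 = (-455 + 3995/672) - 16637 = -301765/672 - 16637 = -11481829/672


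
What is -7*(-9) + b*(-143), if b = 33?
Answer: -4656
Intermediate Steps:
-7*(-9) + b*(-143) = -7*(-9) + 33*(-143) = 63 - 4719 = -4656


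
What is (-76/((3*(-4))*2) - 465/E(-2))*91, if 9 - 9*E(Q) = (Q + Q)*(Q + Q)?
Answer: 328159/6 ≈ 54693.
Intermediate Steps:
E(Q) = 1 - 4*Q²/9 (E(Q) = 1 - (Q + Q)*(Q + Q)/9 = 1 - 2*Q*2*Q/9 = 1 - 4*Q²/9)
(-76/((3*(-4))*2) - 465/E(-2))*91 = (-76/((3*(-4))*2) - 465/(1 - 4/9*(-2)²))*91 = (-76/((-12*2)) - 465/(1 - 4/9*4))*91 = (-76/(-24) - 465/(1 - 16/9))*91 = (-76*(-1/24) - 465/(-7/9))*91 = (19/6 - 465*(-9/7))*91 = (19/6 + 4185/7)*91 = (25243/42)*91 = 328159/6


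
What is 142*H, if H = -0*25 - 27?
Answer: -3834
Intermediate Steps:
H = -27 (H = -25*0 - 27 = 0 - 27 = -27)
142*H = 142*(-27) = -3834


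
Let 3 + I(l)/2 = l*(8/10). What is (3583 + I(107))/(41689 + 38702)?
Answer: 6247/133985 ≈ 0.046625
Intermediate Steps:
I(l) = -6 + 8*l/5 (I(l) = -6 + 2*(l*(8/10)) = -6 + 2*(l*(8*(⅒))) = -6 + 2*(l*(⅘)) = -6 + 2*(4*l/5) = -6 + 8*l/5)
(3583 + I(107))/(41689 + 38702) = (3583 + (-6 + (8/5)*107))/(41689 + 38702) = (3583 + (-6 + 856/5))/80391 = (3583 + 826/5)*(1/80391) = (18741/5)*(1/80391) = 6247/133985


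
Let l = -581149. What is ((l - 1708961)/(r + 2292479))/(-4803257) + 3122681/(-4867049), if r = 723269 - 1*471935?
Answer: -38154740195971095431/59468464554838195109 ≈ -0.64160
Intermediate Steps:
r = 251334 (r = 723269 - 471935 = 251334)
((l - 1708961)/(r + 2292479))/(-4803257) + 3122681/(-4867049) = ((-581149 - 1708961)/(251334 + 2292479))/(-4803257) + 3122681/(-4867049) = -2290110/2543813*(-1/4803257) + 3122681*(-1/4867049) = -2290110*1/2543813*(-1/4803257) - 3122681/4867049 = -2290110/2543813*(-1/4803257) - 3122681/4867049 = 2290110/12218587598941 - 3122681/4867049 = -38154740195971095431/59468464554838195109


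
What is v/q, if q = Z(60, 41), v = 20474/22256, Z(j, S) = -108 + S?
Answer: -10237/745576 ≈ -0.013730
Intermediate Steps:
v = 10237/11128 (v = 20474*(1/22256) = 10237/11128 ≈ 0.91993)
q = -67 (q = -108 + 41 = -67)
v/q = (10237/11128)/(-67) = (10237/11128)*(-1/67) = -10237/745576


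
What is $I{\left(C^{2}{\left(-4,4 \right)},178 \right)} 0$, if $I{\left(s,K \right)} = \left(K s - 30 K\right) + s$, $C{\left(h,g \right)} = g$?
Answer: $0$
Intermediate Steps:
$I{\left(s,K \right)} = s - 30 K + K s$ ($I{\left(s,K \right)} = \left(- 30 K + K s\right) + s = s - 30 K + K s$)
$I{\left(C^{2}{\left(-4,4 \right)},178 \right)} 0 = \left(4^{2} - 5340 + 178 \cdot 4^{2}\right) 0 = \left(16 - 5340 + 178 \cdot 16\right) 0 = \left(16 - 5340 + 2848\right) 0 = \left(-2476\right) 0 = 0$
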